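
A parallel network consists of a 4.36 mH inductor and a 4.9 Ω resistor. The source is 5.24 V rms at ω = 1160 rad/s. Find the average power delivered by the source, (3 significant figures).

5.60 W

X_L = ωL = 5.06 Ω
Parallel: admittances add. Y = 1/R + 1/(jωL)
Y = (0.204 − j0.198) S
|Y| = 0.284 S → |Z| = 1/|Y| = 3.52 Ω, ∠Z = −∠Y = 44.1°
I = V/|Z| = 1.49 A
P = VI cos φ = 5.24 × 1.49 × cos(44.1°) = 5.60 W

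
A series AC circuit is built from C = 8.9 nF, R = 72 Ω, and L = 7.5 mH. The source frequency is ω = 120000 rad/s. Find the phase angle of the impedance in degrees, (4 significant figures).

X_L = ωL = 900.0 Ω
X_C = 1/(ωC) = 936.3 Ω
Net reactance X = X_L − X_C = -36.33 Ω
Z = 72.00 − j36.33 Ω
|Z| = √(72.00² + 36.33²) = 80.65 Ω
∠Z = arctan(-36.33/72.00) = -26.77°

-26.77°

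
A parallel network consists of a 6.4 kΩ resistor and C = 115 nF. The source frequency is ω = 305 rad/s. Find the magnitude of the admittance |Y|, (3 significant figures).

X_C = 1/(ωC) = 28500 Ω
Parallel: admittances add. Y = 1/R + jωC
Y = (0.000156 + j3.51e-05) S
|Y| = 0.000160 S → |Z| = 1/|Y| = 6240 Ω, ∠Z = −∠Y = -12.7°

160 μS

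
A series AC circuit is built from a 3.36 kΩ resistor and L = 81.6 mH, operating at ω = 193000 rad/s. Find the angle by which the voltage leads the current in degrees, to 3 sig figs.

X_L = ωL = 15700 Ω
Z = 3360 + j15700 Ω
|Z| = √(3360² + 15700²) = 16100 Ω
∠Z = arctan(15700/3360) = 78.0°

78.0°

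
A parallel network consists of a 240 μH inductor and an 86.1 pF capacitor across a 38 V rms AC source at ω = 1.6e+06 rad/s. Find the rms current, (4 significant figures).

X_L = ωL = 384.0 Ω
X_C = 1/(ωC) = 7259 Ω
Parallel: admittances add. Y = 1/(jωL) + jωC
Y = (0 − j0.002466) S
|Y| = 0.002466 S → |Z| = 1/|Y| = 405.4 Ω, ∠Z = −∠Y = 90.00°
I = V/|Z| = 38/405.4 = 93.72 mA

93.72 mA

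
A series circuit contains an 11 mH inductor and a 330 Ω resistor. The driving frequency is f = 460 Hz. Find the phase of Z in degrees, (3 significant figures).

5.50°

ω = 2πf = 2890 rad/s
X_L = ωL = 31.8 Ω
Z = 330 + j31.8 Ω
|Z| = √(330² + 31.8²) = 332 Ω
∠Z = arctan(31.8/330) = 5.50°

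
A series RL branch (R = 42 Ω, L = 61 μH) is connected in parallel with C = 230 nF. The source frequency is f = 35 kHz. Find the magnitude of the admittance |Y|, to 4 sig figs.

48.73 mS

ω = 2πf = 219900 rad/s
X_L = ωL = 13.41 Ω
X_C = 1/(ωC) = 19.77 Ω
Branch 1 (R+jX_L): Z₁ = 42.00 + j13.41 Ω, |Z₁| = 44.09 Ω
Branch 2 (−jX_C): Z₂ = −j19.77 Ω
Parallel: Z = Z₁Z₂/(Z₁+Z₂), |Z| = 20.52 Ω, ∠Z = -63.68°
|Y| = 1/|Z| = 48.73 mS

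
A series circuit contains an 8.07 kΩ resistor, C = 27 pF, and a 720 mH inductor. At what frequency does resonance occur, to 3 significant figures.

ω₀ = 1/√(LC) = 1/√(0.72 × 2.7e-11) = 226800 rad/s
f₀ = ω₀/(2π) = 36.1 kHz

36.1 kHz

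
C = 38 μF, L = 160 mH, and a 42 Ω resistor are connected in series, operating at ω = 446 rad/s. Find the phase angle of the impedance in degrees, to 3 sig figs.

16.4°

X_L = ωL = 71.4 Ω
X_C = 1/(ωC) = 59.0 Ω
Net reactance X = X_L − X_C = 12.4 Ω
Z = 42.0 + j12.4 Ω
|Z| = √(42.0² + 12.4²) = 43.8 Ω
∠Z = arctan(12.4/42.0) = 16.4°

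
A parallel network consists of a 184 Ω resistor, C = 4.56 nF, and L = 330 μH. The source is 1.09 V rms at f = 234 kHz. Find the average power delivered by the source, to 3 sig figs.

6.46 mW

ω = 2πf = 1.47e+06 rad/s
X_L = ωL = 485 Ω
X_C = 1/(ωC) = 149 Ω
Parallel: admittances add. Y = 1/R + 1/(jωL) + jωC
Y = (0.00543 + j0.00464) S
|Y| = 0.00715 S → |Z| = 1/|Y| = 140 Ω, ∠Z = −∠Y = -40.5°
I = V/|Z| = 7.79 mA
P = VI cos φ = 1.09 × 0.00779 × cos(-40.5°) = 6.46 mW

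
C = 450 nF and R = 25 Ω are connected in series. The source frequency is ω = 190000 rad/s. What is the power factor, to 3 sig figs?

X_C = 1/(ωC) = 11.7 Ω
Z = 25.0 − j11.7 Ω
|Z| = √(25.0² + 11.7²) = 27.6 Ω
∠Z = arctan(-11.7/25.0) = -25.1°
cos φ = cos(-25.1°) = 0.906

0.906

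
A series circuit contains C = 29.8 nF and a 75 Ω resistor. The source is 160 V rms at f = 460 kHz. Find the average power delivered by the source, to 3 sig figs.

ω = 2πf = 2.89e+06 rad/s
X_C = 1/(ωC) = 11.6 Ω
Z = 75.0 − j11.6 Ω
|Z| = √(75.0² + 11.6²) = 75.9 Ω
∠Z = arctan(-11.6/75.0) = -8.80°
I = V/|Z| = 2.11 A
P = VI cos φ = 160 × 2.11 × cos(-8.80°) = 333 W

333 W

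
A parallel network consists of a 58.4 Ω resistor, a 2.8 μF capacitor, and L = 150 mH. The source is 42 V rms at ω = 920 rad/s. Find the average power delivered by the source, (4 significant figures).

30.21 W

X_L = ωL = 138.0 Ω
X_C = 1/(ωC) = 388.2 Ω
Parallel: admittances add. Y = 1/R + 1/(jωL) + jωC
Y = (0.01712 − j0.004670) S
|Y| = 0.01775 S → |Z| = 1/|Y| = 56.34 Ω, ∠Z = −∠Y = 15.26°
I = V/|Z| = 745.4 mA
P = VI cos φ = 42 × 0.7454 × cos(15.26°) = 30.21 W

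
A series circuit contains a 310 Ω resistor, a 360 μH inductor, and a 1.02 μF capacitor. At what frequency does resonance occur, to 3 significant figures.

ω₀ = 1/√(LC) = 1/√(0.00036 × 1.02e-06) = 52190 rad/s
f₀ = ω₀/(2π) = 8.31 kHz

8.31 kHz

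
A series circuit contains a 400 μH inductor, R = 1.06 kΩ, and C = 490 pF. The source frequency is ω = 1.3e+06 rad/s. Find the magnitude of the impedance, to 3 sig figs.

1490 Ω

X_L = ωL = 520 Ω
X_C = 1/(ωC) = 1570 Ω
Net reactance X = X_L − X_C = -1050 Ω
Z = 1060 − j1050 Ω
|Z| = √(1060² + 1050²) = 1490 Ω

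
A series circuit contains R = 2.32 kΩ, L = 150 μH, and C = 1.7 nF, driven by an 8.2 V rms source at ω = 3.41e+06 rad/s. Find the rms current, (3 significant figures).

X_L = ωL = 511 Ω
X_C = 1/(ωC) = 173 Ω
Net reactance X = X_L − X_C = 339 Ω
Z = 2320 + j339 Ω
|Z| = √(2320² + 339²) = 2340 Ω
I = V/|Z| = 8.2/2340 = 3.50 mA

3.50 mA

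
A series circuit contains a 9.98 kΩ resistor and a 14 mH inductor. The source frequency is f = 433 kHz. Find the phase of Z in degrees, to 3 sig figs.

75.3°

ω = 2πf = 2.721e+06 rad/s
X_L = ωL = 38100 Ω
Z = 9980 + j38100 Ω
|Z| = √(9980² + 38100²) = 39400 Ω
∠Z = arctan(38100/9980) = 75.3°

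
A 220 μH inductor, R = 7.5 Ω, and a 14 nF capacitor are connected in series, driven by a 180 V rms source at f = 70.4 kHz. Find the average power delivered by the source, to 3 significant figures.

58.2 W

ω = 2πf = 442300 rad/s
X_L = ωL = 97.3 Ω
X_C = 1/(ωC) = 161 Ω
Net reactance X = X_L − X_C = -64.2 Ω
Z = 7.50 − j64.2 Ω
|Z| = √(7.50² + 64.2²) = 64.6 Ω
∠Z = arctan(-64.2/7.50) = -83.3°
I = V/|Z| = 2.79 A
P = VI cos φ = 180 × 2.79 × cos(-83.3°) = 58.2 W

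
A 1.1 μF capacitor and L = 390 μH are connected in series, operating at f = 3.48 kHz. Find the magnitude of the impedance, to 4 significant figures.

ω = 2πf = 21870 rad/s
X_L = ωL = 8.528 Ω
X_C = 1/(ωC) = 41.58 Ω
Net reactance X = X_L − X_C = -33.05 Ω
Z = − j33.05 Ω
|Z| = √(0² + 33.05²) = 33.05 Ω

33.05 Ω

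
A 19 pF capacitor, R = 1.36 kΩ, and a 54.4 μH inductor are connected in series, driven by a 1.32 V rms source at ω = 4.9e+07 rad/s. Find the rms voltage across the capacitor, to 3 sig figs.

0.677 V

X_L = ωL = 2670 Ω
X_C = 1/(ωC) = 1070 Ω
Net reactance X = X_L − X_C = 1590 Ω
Z = 1360 + j1590 Ω
|Z| = √(1360² + 1590²) = 2090 Ω
I = V/|Z| = 631 μA
V_C = I·|Z_C| = 0.000631 × 1070 = 0.677 V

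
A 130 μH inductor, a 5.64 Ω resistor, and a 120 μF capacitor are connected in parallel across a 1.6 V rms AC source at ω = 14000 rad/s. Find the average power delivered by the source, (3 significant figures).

454 mW

X_L = ωL = 1.82 Ω
X_C = 1/(ωC) = 0.595 Ω
Parallel: admittances add. Y = 1/R + 1/(jωL) + jωC
Y = (0.177 + j1.13) S
|Y| = 1.14 S → |Z| = 1/|Y| = 0.874 Ω, ∠Z = −∠Y = -81.1°
I = V/|Z| = 1.83 A
P = VI cos φ = 1.6 × 1.83 × cos(-81.1°) = 454 mW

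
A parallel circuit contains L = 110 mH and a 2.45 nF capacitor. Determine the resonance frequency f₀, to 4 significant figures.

ω₀ = 1/√(LC) = 1/√(0.11 × 2.45e-09) = 60910 rad/s
f₀ = ω₀/(2π) = 9.695 kHz

9.695 kHz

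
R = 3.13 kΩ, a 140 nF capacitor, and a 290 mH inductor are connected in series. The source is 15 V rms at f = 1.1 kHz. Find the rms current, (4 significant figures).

4.577 mA

ω = 2πf = 6912 rad/s
X_L = ωL = 2004 Ω
X_C = 1/(ωC) = 1033 Ω
Net reactance X = X_L − X_C = 970.9 Ω
Z = 3130 + j970.9 Ω
|Z| = √(3130² + 970.9²) = 3277 Ω
I = V/|Z| = 15/3277 = 4.577 mA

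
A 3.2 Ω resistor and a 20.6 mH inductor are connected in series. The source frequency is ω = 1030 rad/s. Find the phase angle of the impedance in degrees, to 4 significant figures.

81.42°

X_L = ωL = 21.22 Ω
Z = 3.200 + j21.22 Ω
|Z| = √(3.200² + 21.22²) = 21.46 Ω
∠Z = arctan(21.22/3.200) = 81.42°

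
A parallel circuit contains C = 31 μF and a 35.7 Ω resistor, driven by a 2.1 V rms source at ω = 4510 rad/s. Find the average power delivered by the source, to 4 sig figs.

X_C = 1/(ωC) = 7.153 Ω
Parallel: admittances add. Y = 1/R + jωC
Y = (0.02801 + j0.1398) S
|Y| = 0.1426 S → |Z| = 1/|Y| = 7.013 Ω, ∠Z = −∠Y = -78.67°
I = V/|Z| = 299.4 mA
P = VI cos φ = 2.1 × 0.2994 × cos(-78.67°) = 123.5 mW

123.5 mW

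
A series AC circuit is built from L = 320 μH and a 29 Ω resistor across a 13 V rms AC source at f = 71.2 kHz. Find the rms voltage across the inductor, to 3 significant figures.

12.7 V

ω = 2πf = 447400 rad/s
X_L = ωL = 143 Ω
Z = 29.0 + j143 Ω
|Z| = √(29.0² + 143²) = 146 Ω
I = V/|Z| = 89.0 mA
V_L = I·|Z_L| = 0.0890 × 143 = 12.7 V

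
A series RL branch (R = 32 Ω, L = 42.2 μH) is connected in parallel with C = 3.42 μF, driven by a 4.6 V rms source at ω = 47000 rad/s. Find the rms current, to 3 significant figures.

X_L = ωL = 1.98 Ω
X_C = 1/(ωC) = 6.22 Ω
Branch 1 (R+jX_L): Z₁ = 32.0 + j1.98 Ω, |Z₁| = 32.1 Ω
Branch 2 (−jX_C): Z₂ = −j6.22 Ω
Parallel: Z = Z₁Z₂/(Z₁+Z₂), |Z| = 6.18 Ω, ∠Z = -78.9°
I = V/|Z| = 4.6/6.18 = 744 mA

744 mA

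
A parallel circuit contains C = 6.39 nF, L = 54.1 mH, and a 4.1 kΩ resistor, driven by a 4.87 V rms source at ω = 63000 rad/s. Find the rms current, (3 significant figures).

1.30 mA

X_L = ωL = 3410 Ω
X_C = 1/(ωC) = 2480 Ω
Parallel: admittances add. Y = 1/R + 1/(jωL) + jωC
Y = (0.000244 + j0.000109) S
|Y| = 0.000267 S → |Z| = 1/|Y| = 3740 Ω, ∠Z = −∠Y = -24.1°
I = V/|Z| = 4.87/3740 = 1.30 mA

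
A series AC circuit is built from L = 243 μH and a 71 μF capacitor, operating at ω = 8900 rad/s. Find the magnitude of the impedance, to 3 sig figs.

0.580 Ω

X_L = ωL = 2.16 Ω
X_C = 1/(ωC) = 1.58 Ω
Net reactance X = X_L − X_C = 0.580 Ω
Z = j0.580 Ω
|Z| = √(0² + 0.580²) = 0.580 Ω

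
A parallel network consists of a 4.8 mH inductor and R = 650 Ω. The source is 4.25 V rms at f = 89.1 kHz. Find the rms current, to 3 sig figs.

6.73 mA

ω = 2πf = 559800 rad/s
X_L = ωL = 2690 Ω
Parallel: admittances add. Y = 1/R + 1/(jωL)
Y = (0.00154 − j0.000372) S
|Y| = 0.00158 S → |Z| = 1/|Y| = 632 Ω, ∠Z = −∠Y = 13.6°
I = V/|Z| = 4.25/632 = 6.73 mA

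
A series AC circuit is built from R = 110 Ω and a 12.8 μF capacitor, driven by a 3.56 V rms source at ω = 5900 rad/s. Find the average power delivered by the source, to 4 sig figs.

X_C = 1/(ωC) = 13.24 Ω
Z = 110.0 − j13.24 Ω
|Z| = √(110.0² + 13.24²) = 110.8 Ω
∠Z = arctan(-13.24/110.0) = -6.864°
I = V/|Z| = 32.13 mA
P = VI cos φ = 3.56 × 0.03213 × cos(-6.864°) = 113.6 mW

113.6 mW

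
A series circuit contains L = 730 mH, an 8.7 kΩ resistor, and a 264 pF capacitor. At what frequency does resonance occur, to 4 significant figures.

11.46 kHz

ω₀ = 1/√(LC) = 1/√(0.73 × 2.64e-10) = 72030 rad/s
f₀ = ω₀/(2π) = 11.46 kHz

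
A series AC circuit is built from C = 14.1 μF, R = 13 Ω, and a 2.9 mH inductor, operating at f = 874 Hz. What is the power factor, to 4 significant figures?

ω = 2πf = 5492 rad/s
X_L = ωL = 15.93 Ω
X_C = 1/(ωC) = 12.91 Ω
Net reactance X = X_L − X_C = 3.011 Ω
Z = 13.00 + j3.011 Ω
|Z| = √(13.00² + 3.011²) = 13.34 Ω
∠Z = arctan(3.011/13.00) = 13.04°
cos φ = cos(13.04°) = 0.9742

0.9742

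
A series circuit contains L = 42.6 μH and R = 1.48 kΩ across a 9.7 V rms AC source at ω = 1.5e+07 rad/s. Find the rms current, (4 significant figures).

6.017 mA

X_L = ωL = 639.0 Ω
Z = 1480 + j639.0 Ω
|Z| = √(1480² + 639.0²) = 1612 Ω
I = V/|Z| = 9.7/1612 = 6.017 mA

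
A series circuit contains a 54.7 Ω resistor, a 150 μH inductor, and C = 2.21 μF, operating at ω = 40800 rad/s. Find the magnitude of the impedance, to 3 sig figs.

54.9 Ω

X_L = ωL = 6.12 Ω
X_C = 1/(ωC) = 11.1 Ω
Net reactance X = X_L − X_C = -4.97 Ω
Z = 54.7 − j4.97 Ω
|Z| = √(54.7² + 4.97²) = 54.9 Ω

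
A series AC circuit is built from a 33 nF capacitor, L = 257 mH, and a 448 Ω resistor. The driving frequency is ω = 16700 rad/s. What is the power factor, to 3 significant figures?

X_L = ωL = 4290 Ω
X_C = 1/(ωC) = 1810 Ω
Net reactance X = X_L − X_C = 2480 Ω
Z = 448 + j2480 Ω
|Z| = √(448² + 2480²) = 2520 Ω
∠Z = arctan(2480/448) = 79.7°
cos φ = cos(79.7°) = 0.178

0.178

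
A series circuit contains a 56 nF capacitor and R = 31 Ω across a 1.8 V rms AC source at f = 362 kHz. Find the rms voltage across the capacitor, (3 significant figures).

ω = 2πf = 2.275e+06 rad/s
X_C = 1/(ωC) = 7.85 Ω
Z = 31.0 − j7.85 Ω
|Z| = √(31.0² + 7.85²) = 32.0 Ω
I = V/|Z| = 56.3 mA
V_C = I·|Z_C| = 0.0563 × 7.85 = 0.442 V

0.442 V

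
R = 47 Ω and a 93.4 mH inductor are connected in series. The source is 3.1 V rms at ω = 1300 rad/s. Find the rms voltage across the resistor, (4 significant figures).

1.119 V

X_L = ωL = 121.4 Ω
Z = 47.00 + j121.4 Ω
|Z| = √(47.00² + 121.4²) = 130.2 Ω
I = V/|Z| = 23.81 mA
V_R = I·|Z_R| = 0.02381 × 47.00 = 1.119 V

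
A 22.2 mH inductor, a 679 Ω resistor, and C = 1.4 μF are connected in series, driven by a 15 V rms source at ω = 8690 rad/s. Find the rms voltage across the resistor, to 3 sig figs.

14.8 V

X_L = ωL = 193 Ω
X_C = 1/(ωC) = 82.2 Ω
Net reactance X = X_L − X_C = 111 Ω
Z = 679 + j111 Ω
|Z| = √(679² + 111²) = 688 Ω
I = V/|Z| = 21.8 mA
V_R = I·|Z_R| = 0.0218 × 679 = 14.8 V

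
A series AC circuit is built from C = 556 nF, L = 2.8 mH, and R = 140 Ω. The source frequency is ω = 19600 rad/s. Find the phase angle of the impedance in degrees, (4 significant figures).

X_L = ωL = 54.88 Ω
X_C = 1/(ωC) = 91.76 Ω
Net reactance X = X_L − X_C = -36.88 Ω
Z = 140.0 − j36.88 Ω
|Z| = √(140.0² + 36.88²) = 144.8 Ω
∠Z = arctan(-36.88/140.0) = -14.76°

-14.76°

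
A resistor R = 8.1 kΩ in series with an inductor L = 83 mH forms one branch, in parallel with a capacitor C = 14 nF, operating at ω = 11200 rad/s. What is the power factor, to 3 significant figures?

0.649

X_L = ωL = 930 Ω
X_C = 1/(ωC) = 6380 Ω
Branch 1 (R+jX_L): Z₁ = 8100 + j930 Ω, |Z₁| = 8150 Ω
Branch 2 (−jX_C): Z₂ = −j6380 Ω
Parallel: Z = Z₁Z₂/(Z₁+Z₂), |Z| = 5330 Ω, ∠Z = -49.5°
cos φ = cos(-49.5°) = 0.649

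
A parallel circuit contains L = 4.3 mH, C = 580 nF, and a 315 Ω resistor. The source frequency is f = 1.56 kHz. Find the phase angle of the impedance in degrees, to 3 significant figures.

80.0°

ω = 2πf = 9802 rad/s
X_L = ωL = 42.1 Ω
X_C = 1/(ωC) = 176 Ω
Parallel: admittances add. Y = 1/R + 1/(jωL) + jωC
Y = (0.00317 − j0.0180) S
|Y| = 0.0183 S → |Z| = 1/|Y| = 54.6 Ω, ∠Z = −∠Y = 80.0°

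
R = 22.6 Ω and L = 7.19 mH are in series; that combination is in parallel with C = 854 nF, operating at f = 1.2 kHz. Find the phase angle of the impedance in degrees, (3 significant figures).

ω = 2πf = 7540 rad/s
X_L = ωL = 54.2 Ω
X_C = 1/(ωC) = 155 Ω
Branch 1 (R+jX_L): Z₁ = 22.6 + j54.2 Ω, |Z₁| = 58.7 Ω
Branch 2 (−jX_C): Z₂ = −j155 Ω
Parallel: Z = Z₁Z₂/(Z₁+Z₂), |Z| = 88.1 Ω, ∠Z = 54.8°

54.8°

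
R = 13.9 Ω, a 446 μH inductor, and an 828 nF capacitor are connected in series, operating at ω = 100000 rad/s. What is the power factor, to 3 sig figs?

X_L = ωL = 44.6 Ω
X_C = 1/(ωC) = 12.1 Ω
Net reactance X = X_L − X_C = 32.5 Ω
Z = 13.9 + j32.5 Ω
|Z| = √(13.9² + 32.5²) = 35.4 Ω
∠Z = arctan(32.5/13.9) = 66.9°
cos φ = cos(66.9°) = 0.393

0.393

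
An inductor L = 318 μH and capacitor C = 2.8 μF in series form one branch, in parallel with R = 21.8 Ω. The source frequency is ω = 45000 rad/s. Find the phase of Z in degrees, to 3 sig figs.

73.7°

X_L = ωL = 14.3 Ω
X_C = 1/(ωC) = 7.94 Ω
Branch 1: Z₁ = R = 21.8 Ω
Branch 2 (series LC): Z₂ = j(X_L − X_C) = j6.37 Ω
Parallel: Z = Z₁Z₂/(Z₁+Z₂), |Z| = 6.12 Ω, ∠Z = 73.7°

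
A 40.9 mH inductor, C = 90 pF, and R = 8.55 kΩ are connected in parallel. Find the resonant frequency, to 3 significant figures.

ω₀ = 1/√(LC) = 1/√(0.0409 × 9e-11) = 521200 rad/s
f₀ = ω₀/(2π) = 83.0 kHz

83.0 kHz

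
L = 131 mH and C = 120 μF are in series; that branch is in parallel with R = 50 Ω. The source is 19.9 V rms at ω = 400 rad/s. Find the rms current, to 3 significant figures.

746 mA

X_L = ωL = 52.4 Ω
X_C = 1/(ωC) = 20.8 Ω
Branch 1: Z₁ = R = 50.0 Ω
Branch 2 (series LC): Z₂ = j(X_L − X_C) = j31.6 Ω
Parallel: Z = Z₁Z₂/(Z₁+Z₂), |Z| = 26.7 Ω, ∠Z = 57.7°
I = V/|Z| = 19.9/26.7 = 746 mA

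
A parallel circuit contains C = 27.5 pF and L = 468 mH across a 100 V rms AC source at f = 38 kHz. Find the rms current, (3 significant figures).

ω = 2πf = 238800 rad/s
X_L = ωL = 112000 Ω
X_C = 1/(ωC) = 152000 Ω
Parallel: admittances add. Y = 1/(jωL) + jωC
Y = (0 − j2.38e-06) S
|Y| = 2.38e-06 S → |Z| = 1/|Y| = 420000 Ω, ∠Z = −∠Y = 90.0°
I = V/|Z| = 100/420000 = 238 μA

238 μA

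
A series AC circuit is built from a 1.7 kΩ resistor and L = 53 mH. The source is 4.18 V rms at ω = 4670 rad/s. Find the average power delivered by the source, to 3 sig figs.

X_L = ωL = 248 Ω
Z = 1700 + j248 Ω
|Z| = √(1700² + 248²) = 1720 Ω
∠Z = arctan(248/1700) = 8.28°
I = V/|Z| = 2.43 mA
P = VI cos φ = 4.18 × 0.00243 × cos(8.28°) = 10.1 mW

10.1 mW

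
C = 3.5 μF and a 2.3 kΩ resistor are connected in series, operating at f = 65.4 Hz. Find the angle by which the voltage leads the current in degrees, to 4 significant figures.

ω = 2πf = 410.9 rad/s
X_C = 1/(ωC) = 695.3 Ω
Z = 2300 − j695.3 Ω
|Z| = √(2300² + 695.3²) = 2403 Ω
∠Z = arctan(-695.3/2300) = -16.82°

-16.82°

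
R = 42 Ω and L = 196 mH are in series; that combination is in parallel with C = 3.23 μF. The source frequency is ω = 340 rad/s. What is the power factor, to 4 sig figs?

X_L = ωL = 66.64 Ω
X_C = 1/(ωC) = 910.6 Ω
Branch 1 (R+jX_L): Z₁ = 42.00 + j66.64 Ω, |Z₁| = 78.77 Ω
Branch 2 (−jX_C): Z₂ = −j910.6 Ω
Parallel: Z = Z₁Z₂/(Z₁+Z₂), |Z| = 84.89 Ω, ∠Z = 54.93°
cos φ = cos(54.93°) = 0.5746

0.5746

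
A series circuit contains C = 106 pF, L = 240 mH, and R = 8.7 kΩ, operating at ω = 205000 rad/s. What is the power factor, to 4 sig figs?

X_L = ωL = 49200 Ω
X_C = 1/(ωC) = 46020 Ω
Net reactance X = X_L − X_C = 3181 Ω
Z = 8700 + j3181 Ω
|Z| = √(8700² + 3181²) = 9263 Ω
∠Z = arctan(3181/8700) = 20.08°
cos φ = cos(20.08°) = 0.9392

0.9392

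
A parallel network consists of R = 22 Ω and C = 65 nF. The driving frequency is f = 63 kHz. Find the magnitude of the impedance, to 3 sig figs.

19.1 Ω

ω = 2πf = 395800 rad/s
X_C = 1/(ωC) = 38.9 Ω
Parallel: admittances add. Y = 1/R + jωC
Y = (0.0455 + j0.0257) S
|Y| = 0.0522 S → |Z| = 1/|Y| = 19.1 Ω, ∠Z = −∠Y = -29.5°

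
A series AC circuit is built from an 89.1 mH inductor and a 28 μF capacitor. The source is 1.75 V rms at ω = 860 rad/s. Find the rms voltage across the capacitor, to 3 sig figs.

2.07 V

X_L = ωL = 76.6 Ω
X_C = 1/(ωC) = 41.5 Ω
Net reactance X = X_L − X_C = 35.1 Ω
Z = j35.1 Ω
|Z| = √(0² + 35.1²) = 35.1 Ω
I = V/|Z| = 49.9 mA
V_C = I·|Z_C| = 0.0499 × 41.5 = 2.07 V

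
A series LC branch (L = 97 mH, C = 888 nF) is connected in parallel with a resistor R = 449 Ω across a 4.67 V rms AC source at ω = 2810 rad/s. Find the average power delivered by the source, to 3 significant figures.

X_L = ωL = 273 Ω
X_C = 1/(ωC) = 401 Ω
Branch 1: Z₁ = R = 449 Ω
Branch 2 (series LC): Z₂ = j(X_L − X_C) = −j128 Ω
Parallel: Z = Z₁Z₂/(Z₁+Z₂), |Z| = 123 Ω, ∠Z = -74.1°
I = V/|Z| = 37.9 mA
P = VI cos φ = 4.67 × 0.0379 × cos(-74.1°) = 48.6 mW

48.6 mW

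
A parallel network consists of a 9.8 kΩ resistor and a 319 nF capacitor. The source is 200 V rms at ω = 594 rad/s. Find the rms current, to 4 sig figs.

43.04 mA

X_C = 1/(ωC) = 5277 Ω
Parallel: admittances add. Y = 1/R + jωC
Y = (0.0001020 + j0.0001895) S
|Y| = 0.0002152 S → |Z| = 1/|Y| = 4647 Ω, ∠Z = −∠Y = -61.70°
I = V/|Z| = 200/4647 = 43.04 mA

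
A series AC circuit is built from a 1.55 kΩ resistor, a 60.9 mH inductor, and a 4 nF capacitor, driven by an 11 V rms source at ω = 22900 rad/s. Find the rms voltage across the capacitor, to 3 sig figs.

X_L = ωL = 1390 Ω
X_C = 1/(ωC) = 10900 Ω
Net reactance X = X_L − X_C = -9520 Ω
Z = 1550 − j9520 Ω
|Z| = √(1550² + 9520²) = 9650 Ω
I = V/|Z| = 1.14 mA
V_C = I·|Z_C| = 0.00114 × 10900 = 12.4 V

12.4 V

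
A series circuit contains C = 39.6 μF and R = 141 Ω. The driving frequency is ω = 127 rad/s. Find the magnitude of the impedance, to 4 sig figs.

X_C = 1/(ωC) = 198.8 Ω
Z = 141.0 − j198.8 Ω
|Z| = √(141.0² + 198.8²) = 243.8 Ω

243.8 Ω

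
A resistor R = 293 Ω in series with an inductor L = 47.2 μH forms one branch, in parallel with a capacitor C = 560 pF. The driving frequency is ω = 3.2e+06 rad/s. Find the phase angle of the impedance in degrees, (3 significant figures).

-8.48°

X_L = ωL = 151 Ω
X_C = 1/(ωC) = 558 Ω
Branch 1 (R+jX_L): Z₁ = 293 + j151 Ω, |Z₁| = 330 Ω
Branch 2 (−jX_C): Z₂ = −j558 Ω
Parallel: Z = Z₁Z₂/(Z₁+Z₂), |Z| = 367 Ω, ∠Z = -8.48°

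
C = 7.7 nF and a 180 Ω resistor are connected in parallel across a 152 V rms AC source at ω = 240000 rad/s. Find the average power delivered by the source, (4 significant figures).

X_C = 1/(ωC) = 541.1 Ω
Parallel: admittances add. Y = 1/R + jωC
Y = (0.005556 + j0.001848) S
|Y| = 0.005855 S → |Z| = 1/|Y| = 170.8 Ω, ∠Z = −∠Y = -18.40°
I = V/|Z| = 889.9 mA
P = VI cos φ = 152 × 0.8899 × cos(-18.40°) = 128.4 W

128.4 W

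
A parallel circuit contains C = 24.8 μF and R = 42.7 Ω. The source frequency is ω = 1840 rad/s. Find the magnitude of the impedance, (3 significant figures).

19.5 Ω

X_C = 1/(ωC) = 21.9 Ω
Parallel: admittances add. Y = 1/R + jωC
Y = (0.0234 + j0.0456) S
|Y| = 0.0513 S → |Z| = 1/|Y| = 19.5 Ω, ∠Z = −∠Y = -62.8°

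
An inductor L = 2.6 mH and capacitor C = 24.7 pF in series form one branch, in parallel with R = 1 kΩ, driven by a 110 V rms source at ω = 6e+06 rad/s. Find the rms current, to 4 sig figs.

110.7 mA

X_L = ωL = 15600 Ω
X_C = 1/(ωC) = 6748 Ω
Branch 1: Z₁ = R = 1000 Ω
Branch 2 (series LC): Z₂ = j(X_L − X_C) = j8852 Ω
Parallel: Z = Z₁Z₂/(Z₁+Z₂), |Z| = 993.7 Ω, ∠Z = 6.445°
I = V/|Z| = 110/993.7 = 110.7 mA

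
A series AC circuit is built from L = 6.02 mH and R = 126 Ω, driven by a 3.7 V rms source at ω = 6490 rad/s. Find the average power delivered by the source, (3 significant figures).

X_L = ωL = 39.1 Ω
Z = 126 + j39.1 Ω
|Z| = √(126² + 39.1²) = 132 Ω
∠Z = arctan(39.1/126) = 17.2°
I = V/|Z| = 28.0 mA
P = VI cos φ = 3.7 × 0.0280 × cos(17.2°) = 99.1 mW

99.1 mW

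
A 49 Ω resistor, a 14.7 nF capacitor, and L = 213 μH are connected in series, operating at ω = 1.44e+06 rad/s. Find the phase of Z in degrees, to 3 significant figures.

X_L = ωL = 307 Ω
X_C = 1/(ωC) = 47.2 Ω
Net reactance X = X_L − X_C = 259 Ω
Z = 49.0 + j259 Ω
|Z| = √(49.0² + 259²) = 264 Ω
∠Z = arctan(259/49.0) = 79.3°

79.3°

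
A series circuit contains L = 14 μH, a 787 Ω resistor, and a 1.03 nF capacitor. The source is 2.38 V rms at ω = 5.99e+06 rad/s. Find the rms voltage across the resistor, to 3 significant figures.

X_L = ωL = 83.9 Ω
X_C = 1/(ωC) = 162 Ω
Net reactance X = X_L − X_C = -78.2 Ω
Z = 787 − j78.2 Ω
|Z| = √(787² + 78.2²) = 791 Ω
I = V/|Z| = 3.01 mA
V_R = I·|Z_R| = 0.00301 × 787 = 2.37 V

2.37 V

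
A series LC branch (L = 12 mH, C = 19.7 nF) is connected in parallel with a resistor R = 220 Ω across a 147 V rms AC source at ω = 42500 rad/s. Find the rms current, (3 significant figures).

X_L = ωL = 510 Ω
X_C = 1/(ωC) = 1190 Ω
Branch 1: Z₁ = R = 220 Ω
Branch 2 (series LC): Z₂ = j(X_L − X_C) = −j684 Ω
Parallel: Z = Z₁Z₂/(Z₁+Z₂), |Z| = 209 Ω, ∠Z = -17.8°
I = V/|Z| = 147/209 = 702 mA

702 mA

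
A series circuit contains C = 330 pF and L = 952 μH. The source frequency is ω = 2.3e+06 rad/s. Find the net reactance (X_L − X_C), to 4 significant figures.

X_L = ωL = 2190 Ω
X_C = 1/(ωC) = 1318 Ω
X = 2190 − 1318 = 872.1 Ω

872.1 Ω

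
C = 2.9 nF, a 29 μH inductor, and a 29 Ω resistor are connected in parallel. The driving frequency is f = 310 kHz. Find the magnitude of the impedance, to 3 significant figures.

27.4 Ω

ω = 2πf = 1.948e+06 rad/s
X_L = ωL = 56.5 Ω
X_C = 1/(ωC) = 177 Ω
Parallel: admittances add. Y = 1/R + 1/(jωL) + jωC
Y = (0.0345 − j0.0121) S
|Y| = 0.0365 S → |Z| = 1/|Y| = 27.4 Ω, ∠Z = −∠Y = 19.3°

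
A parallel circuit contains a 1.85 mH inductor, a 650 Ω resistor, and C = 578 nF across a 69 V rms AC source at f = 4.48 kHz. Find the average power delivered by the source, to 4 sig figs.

ω = 2πf = 28150 rad/s
X_L = ωL = 52.08 Ω
X_C = 1/(ωC) = 61.46 Ω
Parallel: admittances add. Y = 1/R + 1/(jωL) + jωC
Y = (0.001538 − j0.002933) S
|Y| = 0.003312 S → |Z| = 1/|Y| = 301.9 Ω, ∠Z = −∠Y = 62.32°
I = V/|Z| = 228.5 mA
P = VI cos φ = 69 × 0.2285 × cos(62.32°) = 7.325 W

7.325 W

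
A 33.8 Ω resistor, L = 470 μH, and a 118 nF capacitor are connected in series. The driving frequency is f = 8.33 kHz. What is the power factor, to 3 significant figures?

0.239

ω = 2πf = 52340 rad/s
X_L = ωL = 24.6 Ω
X_C = 1/(ωC) = 162 Ω
Net reactance X = X_L − X_C = -137 Ω
Z = 33.8 − j137 Ω
|Z| = √(33.8² + 137²) = 141 Ω
∠Z = arctan(-137/33.8) = -76.2°
cos φ = cos(-76.2°) = 0.239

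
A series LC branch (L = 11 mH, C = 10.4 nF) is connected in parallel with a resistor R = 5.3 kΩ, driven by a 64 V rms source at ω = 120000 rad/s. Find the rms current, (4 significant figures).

124.0 mA

X_L = ωL = 1320 Ω
X_C = 1/(ωC) = 801.3 Ω
Branch 1: Z₁ = R = 5300 Ω
Branch 2 (series LC): Z₂ = j(X_L − X_C) = j518.7 Ω
Parallel: Z = Z₁Z₂/(Z₁+Z₂), |Z| = 516.3 Ω, ∠Z = 84.41°
I = V/|Z| = 64/516.3 = 124.0 mA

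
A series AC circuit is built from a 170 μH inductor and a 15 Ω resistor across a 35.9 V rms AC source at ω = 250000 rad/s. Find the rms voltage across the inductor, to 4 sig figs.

X_L = ωL = 42.50 Ω
Z = 15.00 + j42.50 Ω
|Z| = √(15.00² + 42.50²) = 45.07 Ω
I = V/|Z| = 796.5 mA
V_L = I·|Z_L| = 0.7965 × 42.50 = 33.85 V

33.85 V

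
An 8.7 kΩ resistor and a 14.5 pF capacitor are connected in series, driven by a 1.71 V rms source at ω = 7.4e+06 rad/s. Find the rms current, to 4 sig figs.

X_C = 1/(ωC) = 9320 Ω
Z = 8700 − j9320 Ω
|Z| = √(8700² + 9320²) = 12750 Ω
I = V/|Z| = 1.71/12750 = 134.1 μA

134.1 μA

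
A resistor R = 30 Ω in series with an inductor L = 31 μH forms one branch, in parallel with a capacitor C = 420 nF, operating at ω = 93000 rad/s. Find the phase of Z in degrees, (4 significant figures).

-47.37°

X_L = ωL = 2.883 Ω
X_C = 1/(ωC) = 25.60 Ω
Branch 1 (R+jX_L): Z₁ = 30.00 + j2.883 Ω, |Z₁| = 30.14 Ω
Branch 2 (−jX_C): Z₂ = −j25.60 Ω
Parallel: Z = Z₁Z₂/(Z₁+Z₂), |Z| = 20.50 Ω, ∠Z = -47.37°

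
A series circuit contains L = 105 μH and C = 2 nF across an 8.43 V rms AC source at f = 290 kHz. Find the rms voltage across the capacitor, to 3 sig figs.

ω = 2πf = 1.822e+06 rad/s
X_L = ωL = 191 Ω
X_C = 1/(ωC) = 274 Ω
Net reactance X = X_L − X_C = -83.1 Ω
Z = − j83.1 Ω
|Z| = √(0² + 83.1²) = 83.1 Ω
I = V/|Z| = 101 mA
V_C = I·|Z_C| = 0.101 × 274 = 27.8 V

27.8 V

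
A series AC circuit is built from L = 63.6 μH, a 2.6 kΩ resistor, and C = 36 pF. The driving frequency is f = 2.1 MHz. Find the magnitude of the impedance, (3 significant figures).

ω = 2πf = 1.319e+07 rad/s
X_L = ωL = 839 Ω
X_C = 1/(ωC) = 2110 Ω
Net reactance X = X_L − X_C = -1270 Ω
Z = 2600 − j1270 Ω
|Z| = √(2600² + 1270²) = 2890 Ω

2890 Ω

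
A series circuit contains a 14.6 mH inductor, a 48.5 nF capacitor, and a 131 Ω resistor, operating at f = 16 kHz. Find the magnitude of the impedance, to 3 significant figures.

ω = 2πf = 100500 rad/s
X_L = ωL = 1470 Ω
X_C = 1/(ωC) = 205 Ω
Net reactance X = X_L − X_C = 1260 Ω
Z = 131 + j1260 Ω
|Z| = √(131² + 1260²) = 1270 Ω

1270 Ω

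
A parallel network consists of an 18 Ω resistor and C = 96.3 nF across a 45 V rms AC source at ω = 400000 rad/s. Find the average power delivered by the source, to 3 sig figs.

112 W

X_C = 1/(ωC) = 26.0 Ω
Parallel: admittances add. Y = 1/R + jωC
Y = (0.0556 + j0.0385) S
|Y| = 0.0676 S → |Z| = 1/|Y| = 14.8 Ω, ∠Z = −∠Y = -34.7°
I = V/|Z| = 3.04 A
P = VI cos φ = 45 × 3.04 × cos(-34.7°) = 112 W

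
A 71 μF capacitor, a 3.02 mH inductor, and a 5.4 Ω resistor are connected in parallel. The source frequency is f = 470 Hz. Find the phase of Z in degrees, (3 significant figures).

-27.8°

ω = 2πf = 2953 rad/s
X_L = ωL = 8.92 Ω
X_C = 1/(ωC) = 4.77 Ω
Parallel: admittances add. Y = 1/R + 1/(jωL) + jωC
Y = (0.185 + j0.0975) S
|Y| = 0.209 S → |Z| = 1/|Y| = 4.78 Ω, ∠Z = −∠Y = -27.8°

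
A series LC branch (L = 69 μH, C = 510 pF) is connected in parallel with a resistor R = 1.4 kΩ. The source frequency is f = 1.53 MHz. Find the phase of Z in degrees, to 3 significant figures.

ω = 2πf = 9.613e+06 rad/s
X_L = ωL = 663 Ω
X_C = 1/(ωC) = 204 Ω
Branch 1: Z₁ = R = 1400 Ω
Branch 2 (series LC): Z₂ = j(X_L − X_C) = j459 Ω
Parallel: Z = Z₁Z₂/(Z₁+Z₂), |Z| = 436 Ω, ∠Z = 71.8°

71.8°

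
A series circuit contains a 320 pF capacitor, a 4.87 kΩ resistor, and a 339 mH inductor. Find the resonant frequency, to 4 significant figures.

ω₀ = 1/√(LC) = 1/√(0.339 × 3.2e-10) = 96010 rad/s
f₀ = ω₀/(2π) = 15.28 kHz

15.28 kHz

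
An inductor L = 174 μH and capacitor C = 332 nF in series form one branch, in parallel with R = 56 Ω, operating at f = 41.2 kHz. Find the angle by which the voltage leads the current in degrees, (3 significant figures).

59.2°

ω = 2πf = 258900 rad/s
X_L = ωL = 45.0 Ω
X_C = 1/(ωC) = 11.6 Ω
Branch 1: Z₁ = R = 56.0 Ω
Branch 2 (series LC): Z₂ = j(X_L − X_C) = j33.4 Ω
Parallel: Z = Z₁Z₂/(Z₁+Z₂), |Z| = 28.7 Ω, ∠Z = 59.2°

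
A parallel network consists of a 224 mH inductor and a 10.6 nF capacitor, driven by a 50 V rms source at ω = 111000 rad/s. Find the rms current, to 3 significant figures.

56.8 mA

X_L = ωL = 24900 Ω
X_C = 1/(ωC) = 850 Ω
Parallel: admittances add. Y = 1/(jωL) + jωC
Y = (0 + j0.00114) S
|Y| = 0.00114 S → |Z| = 1/|Y| = 880 Ω, ∠Z = −∠Y = -90.0°
I = V/|Z| = 50/880 = 56.8 mA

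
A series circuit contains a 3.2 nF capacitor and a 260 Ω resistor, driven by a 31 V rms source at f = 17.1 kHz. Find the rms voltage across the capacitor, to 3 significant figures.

30.9 V

ω = 2πf = 107400 rad/s
X_C = 1/(ωC) = 2910 Ω
Z = 260 − j2910 Ω
|Z| = √(260² + 2910²) = 2920 Ω
I = V/|Z| = 10.6 mA
V_C = I·|Z_C| = 0.0106 × 2910 = 30.9 V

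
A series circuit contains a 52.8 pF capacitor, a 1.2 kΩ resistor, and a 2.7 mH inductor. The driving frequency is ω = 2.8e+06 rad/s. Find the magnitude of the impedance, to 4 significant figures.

1440 Ω

X_L = ωL = 7560 Ω
X_C = 1/(ωC) = 6764 Ω
Net reactance X = X_L − X_C = 795.9 Ω
Z = 1200 + j795.9 Ω
|Z| = √(1200² + 795.9²) = 1440 Ω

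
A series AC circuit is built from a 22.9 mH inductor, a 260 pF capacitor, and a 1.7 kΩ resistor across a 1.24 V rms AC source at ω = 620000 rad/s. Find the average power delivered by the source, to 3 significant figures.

39.1 μW

X_L = ωL = 14200 Ω
X_C = 1/(ωC) = 6200 Ω
Net reactance X = X_L − X_C = 7990 Ω
Z = 1700 + j7990 Ω
|Z| = √(1700² + 7990²) = 8170 Ω
∠Z = arctan(7990/1700) = 78.0°
I = V/|Z| = 152 μA
P = VI cos φ = 1.24 × 0.000152 × cos(78.0°) = 39.1 μW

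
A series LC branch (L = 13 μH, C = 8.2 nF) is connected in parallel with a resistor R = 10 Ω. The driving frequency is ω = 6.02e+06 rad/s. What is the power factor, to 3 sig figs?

0.985

X_L = ωL = 78.3 Ω
X_C = 1/(ωC) = 20.3 Ω
Branch 1: Z₁ = R = 10.0 Ω
Branch 2 (series LC): Z₂ = j(X_L − X_C) = j58.0 Ω
Parallel: Z = Z₁Z₂/(Z₁+Z₂), |Z| = 9.85 Ω, ∠Z = 9.78°
cos φ = cos(9.78°) = 0.985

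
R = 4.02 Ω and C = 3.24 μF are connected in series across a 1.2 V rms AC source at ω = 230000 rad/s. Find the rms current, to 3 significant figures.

X_C = 1/(ωC) = 1.34 Ω
Z = 4.02 − j1.34 Ω
|Z| = √(4.02² + 1.34²) = 4.24 Ω
I = V/|Z| = 1.2/4.24 = 283 mA

283 mA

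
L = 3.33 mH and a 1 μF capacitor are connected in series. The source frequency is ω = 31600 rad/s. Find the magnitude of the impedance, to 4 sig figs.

73.58 Ω

X_L = ωL = 105.2 Ω
X_C = 1/(ωC) = 31.65 Ω
Net reactance X = X_L − X_C = 73.58 Ω
Z = j73.58 Ω
|Z| = √(0² + 73.58²) = 73.58 Ω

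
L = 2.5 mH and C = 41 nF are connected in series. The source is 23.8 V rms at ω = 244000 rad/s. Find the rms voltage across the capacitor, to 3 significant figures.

4.66 V

X_L = ωL = 610 Ω
X_C = 1/(ωC) = 100 Ω
Net reactance X = X_L − X_C = 510 Ω
Z = j510 Ω
|Z| = √(0² + 510²) = 510 Ω
I = V/|Z| = 46.7 mA
V_C = I·|Z_C| = 0.0467 × 100 = 4.66 V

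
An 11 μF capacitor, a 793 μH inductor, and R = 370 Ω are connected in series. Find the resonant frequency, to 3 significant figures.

ω₀ = 1/√(LC) = 1/√(0.000793 × 1.1e-05) = 10710 rad/s
f₀ = ω₀/(2π) = 1.70 kHz

1.70 kHz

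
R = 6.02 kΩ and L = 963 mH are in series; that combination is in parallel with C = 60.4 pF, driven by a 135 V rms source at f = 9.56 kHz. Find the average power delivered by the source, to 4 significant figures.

ω = 2πf = 60070 rad/s
X_L = ωL = 57840 Ω
X_C = 1/(ωC) = 275600 Ω
Branch 1 (R+jX_L): Z₁ = 6020 + j57840 Ω, |Z₁| = 58160 Ω
Branch 2 (−jX_C): Z₂ = −j275600 Ω
Parallel: Z = Z₁Z₂/(Z₁+Z₂), |Z| = 73580 Ω, ∠Z = 82.48°
I = V/|Z| = 1.835 mA
P = VI cos φ = 135 × 0.001835 × cos(82.48°) = 32.44 mW

32.44 mW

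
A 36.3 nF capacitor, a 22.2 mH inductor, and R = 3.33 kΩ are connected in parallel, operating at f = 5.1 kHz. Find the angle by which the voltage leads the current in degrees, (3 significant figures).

ω = 2πf = 32040 rad/s
X_L = ωL = 711 Ω
X_C = 1/(ωC) = 860 Ω
Parallel: admittances add. Y = 1/R + 1/(jωL) + jωC
Y = (0.000300 − j0.000243) S
|Y| = 0.000386 S → |Z| = 1/|Y| = 2590 Ω, ∠Z = −∠Y = 38.9°

38.9°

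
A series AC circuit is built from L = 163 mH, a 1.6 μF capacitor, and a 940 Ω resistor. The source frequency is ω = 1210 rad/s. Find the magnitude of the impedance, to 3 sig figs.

993 Ω

X_L = ωL = 197 Ω
X_C = 1/(ωC) = 517 Ω
Net reactance X = X_L − X_C = -319 Ω
Z = 940 − j319 Ω
|Z| = √(940² + 319²) = 993 Ω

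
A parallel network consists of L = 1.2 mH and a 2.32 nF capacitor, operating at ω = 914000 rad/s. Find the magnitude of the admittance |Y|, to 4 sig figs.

X_L = ωL = 1097 Ω
X_C = 1/(ωC) = 471.6 Ω
Parallel: admittances add. Y = 1/(jωL) + jωC
Y = (0 + j0.001209) S
|Y| = 0.001209 S → |Z| = 1/|Y| = 827.3 Ω, ∠Z = −∠Y = -90.00°

1.209 mS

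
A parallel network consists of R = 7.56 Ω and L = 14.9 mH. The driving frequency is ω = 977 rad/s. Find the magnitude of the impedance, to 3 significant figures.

6.71 Ω

X_L = ωL = 14.6 Ω
Parallel: admittances add. Y = 1/R + 1/(jωL)
Y = (0.132 − j0.0687) S
|Y| = 0.149 S → |Z| = 1/|Y| = 6.71 Ω, ∠Z = −∠Y = 27.4°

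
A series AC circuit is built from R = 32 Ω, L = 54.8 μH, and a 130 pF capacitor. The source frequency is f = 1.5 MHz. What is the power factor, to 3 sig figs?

ω = 2πf = 9.425e+06 rad/s
X_L = ωL = 516 Ω
X_C = 1/(ωC) = 816 Ω
Net reactance X = X_L − X_C = -300 Ω
Z = 32.0 − j300 Ω
|Z| = √(32.0² + 300²) = 301 Ω
∠Z = arctan(-300/32.0) = -83.9°
cos φ = cos(-83.9°) = 0.106

0.106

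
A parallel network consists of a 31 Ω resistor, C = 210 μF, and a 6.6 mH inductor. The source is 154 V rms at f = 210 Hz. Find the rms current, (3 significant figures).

ω = 2πf = 1319 rad/s
X_L = ωL = 8.71 Ω
X_C = 1/(ωC) = 3.61 Ω
Parallel: admittances add. Y = 1/R + 1/(jωL) + jωC
Y = (0.0323 + j0.162) S
|Y| = 0.165 S → |Z| = 1/|Y| = 6.04 Ω, ∠Z = −∠Y = -78.8°
I = V/|Z| = 154/6.04 = 25.5 A

25.5 A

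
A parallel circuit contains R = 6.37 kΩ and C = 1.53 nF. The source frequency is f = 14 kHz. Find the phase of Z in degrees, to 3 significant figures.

ω = 2πf = 87960 rad/s
X_C = 1/(ωC) = 7430 Ω
Parallel: admittances add. Y = 1/R + jωC
Y = (0.000157 + j0.000135) S
|Y| = 0.000207 S → |Z| = 1/|Y| = 4840 Ω, ∠Z = −∠Y = -40.6°

-40.6°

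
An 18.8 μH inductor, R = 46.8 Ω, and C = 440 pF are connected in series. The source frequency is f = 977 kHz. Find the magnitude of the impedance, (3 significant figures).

ω = 2πf = 6.139e+06 rad/s
X_L = ωL = 115 Ω
X_C = 1/(ωC) = 370 Ω
Net reactance X = X_L − X_C = -255 Ω
Z = 46.8 − j255 Ω
|Z| = √(46.8² + 255²) = 259 Ω

259 Ω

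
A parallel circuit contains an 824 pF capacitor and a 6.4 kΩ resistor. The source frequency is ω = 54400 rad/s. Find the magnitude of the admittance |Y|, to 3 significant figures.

X_C = 1/(ωC) = 22300 Ω
Parallel: admittances add. Y = 1/R + jωC
Y = (0.000156 + j4.48e-05) S
|Y| = 0.000163 S → |Z| = 1/|Y| = 6150 Ω, ∠Z = −∠Y = -16.0°

163 μS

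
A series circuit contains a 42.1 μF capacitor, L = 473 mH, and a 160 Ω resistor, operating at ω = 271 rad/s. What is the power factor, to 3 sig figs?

X_L = ωL = 128 Ω
X_C = 1/(ωC) = 87.6 Ω
Net reactance X = X_L − X_C = 40.5 Ω
Z = 160 + j40.5 Ω
|Z| = √(160² + 40.5²) = 165 Ω
∠Z = arctan(40.5/160) = 14.2°
cos φ = cos(14.2°) = 0.969

0.969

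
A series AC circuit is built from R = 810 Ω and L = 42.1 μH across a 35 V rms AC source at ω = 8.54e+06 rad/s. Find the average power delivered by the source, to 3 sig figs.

X_L = ωL = 360 Ω
Z = 810 + j360 Ω
|Z| = √(810² + 360²) = 886 Ω
∠Z = arctan(360/810) = 23.9°
I = V/|Z| = 39.5 mA
P = VI cos φ = 35 × 0.0395 × cos(23.9°) = 1.26 W

1.26 W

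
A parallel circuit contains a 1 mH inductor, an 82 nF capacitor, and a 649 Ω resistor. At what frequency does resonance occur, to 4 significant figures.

17.58 kHz

ω₀ = 1/√(LC) = 1/√(0.001 × 8.2e-08) = 110400 rad/s
f₀ = ω₀/(2π) = 17.58 kHz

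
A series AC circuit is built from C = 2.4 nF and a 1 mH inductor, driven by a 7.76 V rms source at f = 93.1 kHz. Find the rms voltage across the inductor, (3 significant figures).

35.7 V

ω = 2πf = 585000 rad/s
X_L = ωL = 585 Ω
X_C = 1/(ωC) = 712 Ω
Net reactance X = X_L − X_C = -127 Ω
Z = − j127 Ω
|Z| = √(0² + 127²) = 127 Ω
I = V/|Z| = 60.9 mA
V_L = I·|Z_L| = 0.0609 × 585 = 35.7 V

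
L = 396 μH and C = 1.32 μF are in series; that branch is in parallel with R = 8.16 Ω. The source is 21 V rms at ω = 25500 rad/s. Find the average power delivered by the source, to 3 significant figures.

X_L = ωL = 10.1 Ω
X_C = 1/(ωC) = 29.7 Ω
Branch 1: Z₁ = R = 8.16 Ω
Branch 2 (series LC): Z₂ = j(X_L − X_C) = −j19.6 Ω
Parallel: Z = Z₁Z₂/(Z₁+Z₂), |Z| = 7.53 Ω, ∠Z = -22.6°
I = V/|Z| = 2.79 A
P = VI cos φ = 21 × 2.79 × cos(-22.6°) = 54.0 W

54.0 W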